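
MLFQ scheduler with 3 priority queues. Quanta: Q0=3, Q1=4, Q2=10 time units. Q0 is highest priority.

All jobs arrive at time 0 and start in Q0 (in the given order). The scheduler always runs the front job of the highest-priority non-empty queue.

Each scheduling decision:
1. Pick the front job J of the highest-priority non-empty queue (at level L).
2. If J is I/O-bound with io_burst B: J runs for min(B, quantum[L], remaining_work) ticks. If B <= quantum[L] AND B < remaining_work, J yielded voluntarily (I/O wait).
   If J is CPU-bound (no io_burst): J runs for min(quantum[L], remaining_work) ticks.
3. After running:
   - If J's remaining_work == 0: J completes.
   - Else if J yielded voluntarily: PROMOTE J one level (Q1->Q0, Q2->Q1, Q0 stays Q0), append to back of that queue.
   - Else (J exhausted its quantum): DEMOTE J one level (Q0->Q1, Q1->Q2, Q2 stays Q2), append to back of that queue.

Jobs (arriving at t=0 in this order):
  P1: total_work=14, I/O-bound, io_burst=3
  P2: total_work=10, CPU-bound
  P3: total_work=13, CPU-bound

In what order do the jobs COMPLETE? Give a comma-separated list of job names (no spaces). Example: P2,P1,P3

Answer: P1,P2,P3

Derivation:
t=0-3: P1@Q0 runs 3, rem=11, I/O yield, promote→Q0. Q0=[P2,P3,P1] Q1=[] Q2=[]
t=3-6: P2@Q0 runs 3, rem=7, quantum used, demote→Q1. Q0=[P3,P1] Q1=[P2] Q2=[]
t=6-9: P3@Q0 runs 3, rem=10, quantum used, demote→Q1. Q0=[P1] Q1=[P2,P3] Q2=[]
t=9-12: P1@Q0 runs 3, rem=8, I/O yield, promote→Q0. Q0=[P1] Q1=[P2,P3] Q2=[]
t=12-15: P1@Q0 runs 3, rem=5, I/O yield, promote→Q0. Q0=[P1] Q1=[P2,P3] Q2=[]
t=15-18: P1@Q0 runs 3, rem=2, I/O yield, promote→Q0. Q0=[P1] Q1=[P2,P3] Q2=[]
t=18-20: P1@Q0 runs 2, rem=0, completes. Q0=[] Q1=[P2,P3] Q2=[]
t=20-24: P2@Q1 runs 4, rem=3, quantum used, demote→Q2. Q0=[] Q1=[P3] Q2=[P2]
t=24-28: P3@Q1 runs 4, rem=6, quantum used, demote→Q2. Q0=[] Q1=[] Q2=[P2,P3]
t=28-31: P2@Q2 runs 3, rem=0, completes. Q0=[] Q1=[] Q2=[P3]
t=31-37: P3@Q2 runs 6, rem=0, completes. Q0=[] Q1=[] Q2=[]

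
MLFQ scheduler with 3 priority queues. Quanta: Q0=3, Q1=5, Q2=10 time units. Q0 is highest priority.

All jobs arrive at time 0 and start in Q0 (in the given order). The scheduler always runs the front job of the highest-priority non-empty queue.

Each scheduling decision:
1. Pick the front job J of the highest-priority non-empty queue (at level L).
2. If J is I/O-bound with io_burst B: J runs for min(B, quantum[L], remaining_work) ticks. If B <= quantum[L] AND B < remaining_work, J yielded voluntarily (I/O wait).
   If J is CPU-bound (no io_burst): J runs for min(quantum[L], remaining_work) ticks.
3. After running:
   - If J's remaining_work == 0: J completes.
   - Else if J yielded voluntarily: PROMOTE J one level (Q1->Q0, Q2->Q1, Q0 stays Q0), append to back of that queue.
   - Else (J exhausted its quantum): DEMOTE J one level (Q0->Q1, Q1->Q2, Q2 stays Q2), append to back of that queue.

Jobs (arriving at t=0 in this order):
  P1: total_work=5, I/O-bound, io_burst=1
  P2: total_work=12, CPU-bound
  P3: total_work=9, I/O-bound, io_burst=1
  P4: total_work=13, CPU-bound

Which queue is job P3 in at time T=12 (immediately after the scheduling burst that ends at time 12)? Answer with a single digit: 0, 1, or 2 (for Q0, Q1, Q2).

Answer: 0

Derivation:
t=0-1: P1@Q0 runs 1, rem=4, I/O yield, promote→Q0. Q0=[P2,P3,P4,P1] Q1=[] Q2=[]
t=1-4: P2@Q0 runs 3, rem=9, quantum used, demote→Q1. Q0=[P3,P4,P1] Q1=[P2] Q2=[]
t=4-5: P3@Q0 runs 1, rem=8, I/O yield, promote→Q0. Q0=[P4,P1,P3] Q1=[P2] Q2=[]
t=5-8: P4@Q0 runs 3, rem=10, quantum used, demote→Q1. Q0=[P1,P3] Q1=[P2,P4] Q2=[]
t=8-9: P1@Q0 runs 1, rem=3, I/O yield, promote→Q0. Q0=[P3,P1] Q1=[P2,P4] Q2=[]
t=9-10: P3@Q0 runs 1, rem=7, I/O yield, promote→Q0. Q0=[P1,P3] Q1=[P2,P4] Q2=[]
t=10-11: P1@Q0 runs 1, rem=2, I/O yield, promote→Q0. Q0=[P3,P1] Q1=[P2,P4] Q2=[]
t=11-12: P3@Q0 runs 1, rem=6, I/O yield, promote→Q0. Q0=[P1,P3] Q1=[P2,P4] Q2=[]
t=12-13: P1@Q0 runs 1, rem=1, I/O yield, promote→Q0. Q0=[P3,P1] Q1=[P2,P4] Q2=[]
t=13-14: P3@Q0 runs 1, rem=5, I/O yield, promote→Q0. Q0=[P1,P3] Q1=[P2,P4] Q2=[]
t=14-15: P1@Q0 runs 1, rem=0, completes. Q0=[P3] Q1=[P2,P4] Q2=[]
t=15-16: P3@Q0 runs 1, rem=4, I/O yield, promote→Q0. Q0=[P3] Q1=[P2,P4] Q2=[]
t=16-17: P3@Q0 runs 1, rem=3, I/O yield, promote→Q0. Q0=[P3] Q1=[P2,P4] Q2=[]
t=17-18: P3@Q0 runs 1, rem=2, I/O yield, promote→Q0. Q0=[P3] Q1=[P2,P4] Q2=[]
t=18-19: P3@Q0 runs 1, rem=1, I/O yield, promote→Q0. Q0=[P3] Q1=[P2,P4] Q2=[]
t=19-20: P3@Q0 runs 1, rem=0, completes. Q0=[] Q1=[P2,P4] Q2=[]
t=20-25: P2@Q1 runs 5, rem=4, quantum used, demote→Q2. Q0=[] Q1=[P4] Q2=[P2]
t=25-30: P4@Q1 runs 5, rem=5, quantum used, demote→Q2. Q0=[] Q1=[] Q2=[P2,P4]
t=30-34: P2@Q2 runs 4, rem=0, completes. Q0=[] Q1=[] Q2=[P4]
t=34-39: P4@Q2 runs 5, rem=0, completes. Q0=[] Q1=[] Q2=[]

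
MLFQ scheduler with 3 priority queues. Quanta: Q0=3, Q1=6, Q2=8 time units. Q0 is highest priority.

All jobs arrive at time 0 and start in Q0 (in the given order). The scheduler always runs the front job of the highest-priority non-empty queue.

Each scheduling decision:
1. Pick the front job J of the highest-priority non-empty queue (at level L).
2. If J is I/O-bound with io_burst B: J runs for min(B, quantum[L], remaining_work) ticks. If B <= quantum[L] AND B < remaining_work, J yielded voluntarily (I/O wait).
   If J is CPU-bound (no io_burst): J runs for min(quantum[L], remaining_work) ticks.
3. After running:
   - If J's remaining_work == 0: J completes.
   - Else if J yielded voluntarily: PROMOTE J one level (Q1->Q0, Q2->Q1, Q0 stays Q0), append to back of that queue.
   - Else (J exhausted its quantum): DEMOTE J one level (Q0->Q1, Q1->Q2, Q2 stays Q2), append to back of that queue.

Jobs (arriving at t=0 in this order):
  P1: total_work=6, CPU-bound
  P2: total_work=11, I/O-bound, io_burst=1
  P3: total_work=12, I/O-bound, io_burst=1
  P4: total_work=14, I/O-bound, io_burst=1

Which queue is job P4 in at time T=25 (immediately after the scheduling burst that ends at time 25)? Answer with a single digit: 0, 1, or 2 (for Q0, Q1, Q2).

t=0-3: P1@Q0 runs 3, rem=3, quantum used, demote→Q1. Q0=[P2,P3,P4] Q1=[P1] Q2=[]
t=3-4: P2@Q0 runs 1, rem=10, I/O yield, promote→Q0. Q0=[P3,P4,P2] Q1=[P1] Q2=[]
t=4-5: P3@Q0 runs 1, rem=11, I/O yield, promote→Q0. Q0=[P4,P2,P3] Q1=[P1] Q2=[]
t=5-6: P4@Q0 runs 1, rem=13, I/O yield, promote→Q0. Q0=[P2,P3,P4] Q1=[P1] Q2=[]
t=6-7: P2@Q0 runs 1, rem=9, I/O yield, promote→Q0. Q0=[P3,P4,P2] Q1=[P1] Q2=[]
t=7-8: P3@Q0 runs 1, rem=10, I/O yield, promote→Q0. Q0=[P4,P2,P3] Q1=[P1] Q2=[]
t=8-9: P4@Q0 runs 1, rem=12, I/O yield, promote→Q0. Q0=[P2,P3,P4] Q1=[P1] Q2=[]
t=9-10: P2@Q0 runs 1, rem=8, I/O yield, promote→Q0. Q0=[P3,P4,P2] Q1=[P1] Q2=[]
t=10-11: P3@Q0 runs 1, rem=9, I/O yield, promote→Q0. Q0=[P4,P2,P3] Q1=[P1] Q2=[]
t=11-12: P4@Q0 runs 1, rem=11, I/O yield, promote→Q0. Q0=[P2,P3,P4] Q1=[P1] Q2=[]
t=12-13: P2@Q0 runs 1, rem=7, I/O yield, promote→Q0. Q0=[P3,P4,P2] Q1=[P1] Q2=[]
t=13-14: P3@Q0 runs 1, rem=8, I/O yield, promote→Q0. Q0=[P4,P2,P3] Q1=[P1] Q2=[]
t=14-15: P4@Q0 runs 1, rem=10, I/O yield, promote→Q0. Q0=[P2,P3,P4] Q1=[P1] Q2=[]
t=15-16: P2@Q0 runs 1, rem=6, I/O yield, promote→Q0. Q0=[P3,P4,P2] Q1=[P1] Q2=[]
t=16-17: P3@Q0 runs 1, rem=7, I/O yield, promote→Q0. Q0=[P4,P2,P3] Q1=[P1] Q2=[]
t=17-18: P4@Q0 runs 1, rem=9, I/O yield, promote→Q0. Q0=[P2,P3,P4] Q1=[P1] Q2=[]
t=18-19: P2@Q0 runs 1, rem=5, I/O yield, promote→Q0. Q0=[P3,P4,P2] Q1=[P1] Q2=[]
t=19-20: P3@Q0 runs 1, rem=6, I/O yield, promote→Q0. Q0=[P4,P2,P3] Q1=[P1] Q2=[]
t=20-21: P4@Q0 runs 1, rem=8, I/O yield, promote→Q0. Q0=[P2,P3,P4] Q1=[P1] Q2=[]
t=21-22: P2@Q0 runs 1, rem=4, I/O yield, promote→Q0. Q0=[P3,P4,P2] Q1=[P1] Q2=[]
t=22-23: P3@Q0 runs 1, rem=5, I/O yield, promote→Q0. Q0=[P4,P2,P3] Q1=[P1] Q2=[]
t=23-24: P4@Q0 runs 1, rem=7, I/O yield, promote→Q0. Q0=[P2,P3,P4] Q1=[P1] Q2=[]
t=24-25: P2@Q0 runs 1, rem=3, I/O yield, promote→Q0. Q0=[P3,P4,P2] Q1=[P1] Q2=[]
t=25-26: P3@Q0 runs 1, rem=4, I/O yield, promote→Q0. Q0=[P4,P2,P3] Q1=[P1] Q2=[]
t=26-27: P4@Q0 runs 1, rem=6, I/O yield, promote→Q0. Q0=[P2,P3,P4] Q1=[P1] Q2=[]
t=27-28: P2@Q0 runs 1, rem=2, I/O yield, promote→Q0. Q0=[P3,P4,P2] Q1=[P1] Q2=[]
t=28-29: P3@Q0 runs 1, rem=3, I/O yield, promote→Q0. Q0=[P4,P2,P3] Q1=[P1] Q2=[]
t=29-30: P4@Q0 runs 1, rem=5, I/O yield, promote→Q0. Q0=[P2,P3,P4] Q1=[P1] Q2=[]
t=30-31: P2@Q0 runs 1, rem=1, I/O yield, promote→Q0. Q0=[P3,P4,P2] Q1=[P1] Q2=[]
t=31-32: P3@Q0 runs 1, rem=2, I/O yield, promote→Q0. Q0=[P4,P2,P3] Q1=[P1] Q2=[]
t=32-33: P4@Q0 runs 1, rem=4, I/O yield, promote→Q0. Q0=[P2,P3,P4] Q1=[P1] Q2=[]
t=33-34: P2@Q0 runs 1, rem=0, completes. Q0=[P3,P4] Q1=[P1] Q2=[]
t=34-35: P3@Q0 runs 1, rem=1, I/O yield, promote→Q0. Q0=[P4,P3] Q1=[P1] Q2=[]
t=35-36: P4@Q0 runs 1, rem=3, I/O yield, promote→Q0. Q0=[P3,P4] Q1=[P1] Q2=[]
t=36-37: P3@Q0 runs 1, rem=0, completes. Q0=[P4] Q1=[P1] Q2=[]
t=37-38: P4@Q0 runs 1, rem=2, I/O yield, promote→Q0. Q0=[P4] Q1=[P1] Q2=[]
t=38-39: P4@Q0 runs 1, rem=1, I/O yield, promote→Q0. Q0=[P4] Q1=[P1] Q2=[]
t=39-40: P4@Q0 runs 1, rem=0, completes. Q0=[] Q1=[P1] Q2=[]
t=40-43: P1@Q1 runs 3, rem=0, completes. Q0=[] Q1=[] Q2=[]

Answer: 0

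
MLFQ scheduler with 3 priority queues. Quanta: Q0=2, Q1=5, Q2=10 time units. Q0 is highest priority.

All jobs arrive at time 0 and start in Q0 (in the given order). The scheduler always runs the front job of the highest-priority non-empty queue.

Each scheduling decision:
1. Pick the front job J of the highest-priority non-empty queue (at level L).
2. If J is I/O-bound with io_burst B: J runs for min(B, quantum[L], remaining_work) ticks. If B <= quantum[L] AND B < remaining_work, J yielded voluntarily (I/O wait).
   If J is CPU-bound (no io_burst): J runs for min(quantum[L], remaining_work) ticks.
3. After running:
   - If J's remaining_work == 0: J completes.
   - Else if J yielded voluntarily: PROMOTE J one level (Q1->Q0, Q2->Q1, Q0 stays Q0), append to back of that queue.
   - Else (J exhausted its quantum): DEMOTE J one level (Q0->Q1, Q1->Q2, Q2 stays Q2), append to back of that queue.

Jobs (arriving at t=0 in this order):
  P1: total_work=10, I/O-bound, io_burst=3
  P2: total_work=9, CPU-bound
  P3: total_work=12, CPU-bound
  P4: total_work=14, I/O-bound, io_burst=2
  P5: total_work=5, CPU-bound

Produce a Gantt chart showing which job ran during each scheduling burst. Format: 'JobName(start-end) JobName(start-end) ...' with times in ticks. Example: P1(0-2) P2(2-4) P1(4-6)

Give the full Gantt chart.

t=0-2: P1@Q0 runs 2, rem=8, quantum used, demote→Q1. Q0=[P2,P3,P4,P5] Q1=[P1] Q2=[]
t=2-4: P2@Q0 runs 2, rem=7, quantum used, demote→Q1. Q0=[P3,P4,P5] Q1=[P1,P2] Q2=[]
t=4-6: P3@Q0 runs 2, rem=10, quantum used, demote→Q1. Q0=[P4,P5] Q1=[P1,P2,P3] Q2=[]
t=6-8: P4@Q0 runs 2, rem=12, I/O yield, promote→Q0. Q0=[P5,P4] Q1=[P1,P2,P3] Q2=[]
t=8-10: P5@Q0 runs 2, rem=3, quantum used, demote→Q1. Q0=[P4] Q1=[P1,P2,P3,P5] Q2=[]
t=10-12: P4@Q0 runs 2, rem=10, I/O yield, promote→Q0. Q0=[P4] Q1=[P1,P2,P3,P5] Q2=[]
t=12-14: P4@Q0 runs 2, rem=8, I/O yield, promote→Q0. Q0=[P4] Q1=[P1,P2,P3,P5] Q2=[]
t=14-16: P4@Q0 runs 2, rem=6, I/O yield, promote→Q0. Q0=[P4] Q1=[P1,P2,P3,P5] Q2=[]
t=16-18: P4@Q0 runs 2, rem=4, I/O yield, promote→Q0. Q0=[P4] Q1=[P1,P2,P3,P5] Q2=[]
t=18-20: P4@Q0 runs 2, rem=2, I/O yield, promote→Q0. Q0=[P4] Q1=[P1,P2,P3,P5] Q2=[]
t=20-22: P4@Q0 runs 2, rem=0, completes. Q0=[] Q1=[P1,P2,P3,P5] Q2=[]
t=22-25: P1@Q1 runs 3, rem=5, I/O yield, promote→Q0. Q0=[P1] Q1=[P2,P3,P5] Q2=[]
t=25-27: P1@Q0 runs 2, rem=3, quantum used, demote→Q1. Q0=[] Q1=[P2,P3,P5,P1] Q2=[]
t=27-32: P2@Q1 runs 5, rem=2, quantum used, demote→Q2. Q0=[] Q1=[P3,P5,P1] Q2=[P2]
t=32-37: P3@Q1 runs 5, rem=5, quantum used, demote→Q2. Q0=[] Q1=[P5,P1] Q2=[P2,P3]
t=37-40: P5@Q1 runs 3, rem=0, completes. Q0=[] Q1=[P1] Q2=[P2,P3]
t=40-43: P1@Q1 runs 3, rem=0, completes. Q0=[] Q1=[] Q2=[P2,P3]
t=43-45: P2@Q2 runs 2, rem=0, completes. Q0=[] Q1=[] Q2=[P3]
t=45-50: P3@Q2 runs 5, rem=0, completes. Q0=[] Q1=[] Q2=[]

Answer: P1(0-2) P2(2-4) P3(4-6) P4(6-8) P5(8-10) P4(10-12) P4(12-14) P4(14-16) P4(16-18) P4(18-20) P4(20-22) P1(22-25) P1(25-27) P2(27-32) P3(32-37) P5(37-40) P1(40-43) P2(43-45) P3(45-50)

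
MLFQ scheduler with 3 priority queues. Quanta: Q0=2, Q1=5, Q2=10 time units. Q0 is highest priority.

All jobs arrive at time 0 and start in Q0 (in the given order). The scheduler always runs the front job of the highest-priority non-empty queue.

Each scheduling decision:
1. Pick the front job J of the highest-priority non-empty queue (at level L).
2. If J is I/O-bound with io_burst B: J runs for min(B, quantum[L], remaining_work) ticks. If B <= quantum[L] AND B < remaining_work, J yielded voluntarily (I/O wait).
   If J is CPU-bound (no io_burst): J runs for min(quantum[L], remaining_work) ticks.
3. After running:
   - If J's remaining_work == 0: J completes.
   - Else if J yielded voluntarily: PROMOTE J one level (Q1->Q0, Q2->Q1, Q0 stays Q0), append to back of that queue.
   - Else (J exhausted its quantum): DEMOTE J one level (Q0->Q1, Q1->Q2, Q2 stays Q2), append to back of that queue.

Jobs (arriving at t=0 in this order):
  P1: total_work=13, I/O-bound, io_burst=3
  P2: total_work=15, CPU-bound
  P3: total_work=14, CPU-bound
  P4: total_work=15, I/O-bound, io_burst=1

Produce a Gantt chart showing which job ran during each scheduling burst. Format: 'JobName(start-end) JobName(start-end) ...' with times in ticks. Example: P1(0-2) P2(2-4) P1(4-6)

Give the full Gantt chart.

t=0-2: P1@Q0 runs 2, rem=11, quantum used, demote→Q1. Q0=[P2,P3,P4] Q1=[P1] Q2=[]
t=2-4: P2@Q0 runs 2, rem=13, quantum used, demote→Q1. Q0=[P3,P4] Q1=[P1,P2] Q2=[]
t=4-6: P3@Q0 runs 2, rem=12, quantum used, demote→Q1. Q0=[P4] Q1=[P1,P2,P3] Q2=[]
t=6-7: P4@Q0 runs 1, rem=14, I/O yield, promote→Q0. Q0=[P4] Q1=[P1,P2,P3] Q2=[]
t=7-8: P4@Q0 runs 1, rem=13, I/O yield, promote→Q0. Q0=[P4] Q1=[P1,P2,P3] Q2=[]
t=8-9: P4@Q0 runs 1, rem=12, I/O yield, promote→Q0. Q0=[P4] Q1=[P1,P2,P3] Q2=[]
t=9-10: P4@Q0 runs 1, rem=11, I/O yield, promote→Q0. Q0=[P4] Q1=[P1,P2,P3] Q2=[]
t=10-11: P4@Q0 runs 1, rem=10, I/O yield, promote→Q0. Q0=[P4] Q1=[P1,P2,P3] Q2=[]
t=11-12: P4@Q0 runs 1, rem=9, I/O yield, promote→Q0. Q0=[P4] Q1=[P1,P2,P3] Q2=[]
t=12-13: P4@Q0 runs 1, rem=8, I/O yield, promote→Q0. Q0=[P4] Q1=[P1,P2,P3] Q2=[]
t=13-14: P4@Q0 runs 1, rem=7, I/O yield, promote→Q0. Q0=[P4] Q1=[P1,P2,P3] Q2=[]
t=14-15: P4@Q0 runs 1, rem=6, I/O yield, promote→Q0. Q0=[P4] Q1=[P1,P2,P3] Q2=[]
t=15-16: P4@Q0 runs 1, rem=5, I/O yield, promote→Q0. Q0=[P4] Q1=[P1,P2,P3] Q2=[]
t=16-17: P4@Q0 runs 1, rem=4, I/O yield, promote→Q0. Q0=[P4] Q1=[P1,P2,P3] Q2=[]
t=17-18: P4@Q0 runs 1, rem=3, I/O yield, promote→Q0. Q0=[P4] Q1=[P1,P2,P3] Q2=[]
t=18-19: P4@Q0 runs 1, rem=2, I/O yield, promote→Q0. Q0=[P4] Q1=[P1,P2,P3] Q2=[]
t=19-20: P4@Q0 runs 1, rem=1, I/O yield, promote→Q0. Q0=[P4] Q1=[P1,P2,P3] Q2=[]
t=20-21: P4@Q0 runs 1, rem=0, completes. Q0=[] Q1=[P1,P2,P3] Q2=[]
t=21-24: P1@Q1 runs 3, rem=8, I/O yield, promote→Q0. Q0=[P1] Q1=[P2,P3] Q2=[]
t=24-26: P1@Q0 runs 2, rem=6, quantum used, demote→Q1. Q0=[] Q1=[P2,P3,P1] Q2=[]
t=26-31: P2@Q1 runs 5, rem=8, quantum used, demote→Q2. Q0=[] Q1=[P3,P1] Q2=[P2]
t=31-36: P3@Q1 runs 5, rem=7, quantum used, demote→Q2. Q0=[] Q1=[P1] Q2=[P2,P3]
t=36-39: P1@Q1 runs 3, rem=3, I/O yield, promote→Q0. Q0=[P1] Q1=[] Q2=[P2,P3]
t=39-41: P1@Q0 runs 2, rem=1, quantum used, demote→Q1. Q0=[] Q1=[P1] Q2=[P2,P3]
t=41-42: P1@Q1 runs 1, rem=0, completes. Q0=[] Q1=[] Q2=[P2,P3]
t=42-50: P2@Q2 runs 8, rem=0, completes. Q0=[] Q1=[] Q2=[P3]
t=50-57: P3@Q2 runs 7, rem=0, completes. Q0=[] Q1=[] Q2=[]

Answer: P1(0-2) P2(2-4) P3(4-6) P4(6-7) P4(7-8) P4(8-9) P4(9-10) P4(10-11) P4(11-12) P4(12-13) P4(13-14) P4(14-15) P4(15-16) P4(16-17) P4(17-18) P4(18-19) P4(19-20) P4(20-21) P1(21-24) P1(24-26) P2(26-31) P3(31-36) P1(36-39) P1(39-41) P1(41-42) P2(42-50) P3(50-57)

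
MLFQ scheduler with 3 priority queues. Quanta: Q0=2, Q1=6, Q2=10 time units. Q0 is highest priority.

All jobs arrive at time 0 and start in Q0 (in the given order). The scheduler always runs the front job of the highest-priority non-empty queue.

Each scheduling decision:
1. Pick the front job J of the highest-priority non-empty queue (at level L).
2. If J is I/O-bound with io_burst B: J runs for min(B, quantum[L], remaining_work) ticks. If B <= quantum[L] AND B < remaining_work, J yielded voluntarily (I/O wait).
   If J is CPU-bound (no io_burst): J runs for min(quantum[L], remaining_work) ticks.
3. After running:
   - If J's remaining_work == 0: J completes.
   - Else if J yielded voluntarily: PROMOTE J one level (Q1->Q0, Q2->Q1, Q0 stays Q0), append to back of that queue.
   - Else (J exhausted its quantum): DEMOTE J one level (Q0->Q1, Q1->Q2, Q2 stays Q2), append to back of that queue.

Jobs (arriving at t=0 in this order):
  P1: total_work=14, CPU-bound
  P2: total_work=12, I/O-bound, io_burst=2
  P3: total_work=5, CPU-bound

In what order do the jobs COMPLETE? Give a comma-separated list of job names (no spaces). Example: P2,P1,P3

Answer: P2,P3,P1

Derivation:
t=0-2: P1@Q0 runs 2, rem=12, quantum used, demote→Q1. Q0=[P2,P3] Q1=[P1] Q2=[]
t=2-4: P2@Q0 runs 2, rem=10, I/O yield, promote→Q0. Q0=[P3,P2] Q1=[P1] Q2=[]
t=4-6: P3@Q0 runs 2, rem=3, quantum used, demote→Q1. Q0=[P2] Q1=[P1,P3] Q2=[]
t=6-8: P2@Q0 runs 2, rem=8, I/O yield, promote→Q0. Q0=[P2] Q1=[P1,P3] Q2=[]
t=8-10: P2@Q0 runs 2, rem=6, I/O yield, promote→Q0. Q0=[P2] Q1=[P1,P3] Q2=[]
t=10-12: P2@Q0 runs 2, rem=4, I/O yield, promote→Q0. Q0=[P2] Q1=[P1,P3] Q2=[]
t=12-14: P2@Q0 runs 2, rem=2, I/O yield, promote→Q0. Q0=[P2] Q1=[P1,P3] Q2=[]
t=14-16: P2@Q0 runs 2, rem=0, completes. Q0=[] Q1=[P1,P3] Q2=[]
t=16-22: P1@Q1 runs 6, rem=6, quantum used, demote→Q2. Q0=[] Q1=[P3] Q2=[P1]
t=22-25: P3@Q1 runs 3, rem=0, completes. Q0=[] Q1=[] Q2=[P1]
t=25-31: P1@Q2 runs 6, rem=0, completes. Q0=[] Q1=[] Q2=[]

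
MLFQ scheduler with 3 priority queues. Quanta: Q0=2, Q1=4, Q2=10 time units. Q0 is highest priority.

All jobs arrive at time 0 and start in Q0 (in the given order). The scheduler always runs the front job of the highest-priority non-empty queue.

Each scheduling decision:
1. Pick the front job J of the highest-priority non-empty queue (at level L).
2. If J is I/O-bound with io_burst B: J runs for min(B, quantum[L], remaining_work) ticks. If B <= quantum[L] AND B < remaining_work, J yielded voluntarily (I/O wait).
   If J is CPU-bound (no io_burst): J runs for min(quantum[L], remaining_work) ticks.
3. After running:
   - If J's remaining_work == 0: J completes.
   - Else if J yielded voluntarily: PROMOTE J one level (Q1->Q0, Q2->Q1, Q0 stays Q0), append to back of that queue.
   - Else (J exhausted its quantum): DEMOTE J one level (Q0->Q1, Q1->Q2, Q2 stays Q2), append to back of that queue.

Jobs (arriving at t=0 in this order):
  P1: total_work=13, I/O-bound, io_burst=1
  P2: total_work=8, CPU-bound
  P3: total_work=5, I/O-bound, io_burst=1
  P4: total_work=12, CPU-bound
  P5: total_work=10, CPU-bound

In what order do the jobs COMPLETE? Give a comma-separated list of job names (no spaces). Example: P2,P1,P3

t=0-1: P1@Q0 runs 1, rem=12, I/O yield, promote→Q0. Q0=[P2,P3,P4,P5,P1] Q1=[] Q2=[]
t=1-3: P2@Q0 runs 2, rem=6, quantum used, demote→Q1. Q0=[P3,P4,P5,P1] Q1=[P2] Q2=[]
t=3-4: P3@Q0 runs 1, rem=4, I/O yield, promote→Q0. Q0=[P4,P5,P1,P3] Q1=[P2] Q2=[]
t=4-6: P4@Q0 runs 2, rem=10, quantum used, demote→Q1. Q0=[P5,P1,P3] Q1=[P2,P4] Q2=[]
t=6-8: P5@Q0 runs 2, rem=8, quantum used, demote→Q1. Q0=[P1,P3] Q1=[P2,P4,P5] Q2=[]
t=8-9: P1@Q0 runs 1, rem=11, I/O yield, promote→Q0. Q0=[P3,P1] Q1=[P2,P4,P5] Q2=[]
t=9-10: P3@Q0 runs 1, rem=3, I/O yield, promote→Q0. Q0=[P1,P3] Q1=[P2,P4,P5] Q2=[]
t=10-11: P1@Q0 runs 1, rem=10, I/O yield, promote→Q0. Q0=[P3,P1] Q1=[P2,P4,P5] Q2=[]
t=11-12: P3@Q0 runs 1, rem=2, I/O yield, promote→Q0. Q0=[P1,P3] Q1=[P2,P4,P5] Q2=[]
t=12-13: P1@Q0 runs 1, rem=9, I/O yield, promote→Q0. Q0=[P3,P1] Q1=[P2,P4,P5] Q2=[]
t=13-14: P3@Q0 runs 1, rem=1, I/O yield, promote→Q0. Q0=[P1,P3] Q1=[P2,P4,P5] Q2=[]
t=14-15: P1@Q0 runs 1, rem=8, I/O yield, promote→Q0. Q0=[P3,P1] Q1=[P2,P4,P5] Q2=[]
t=15-16: P3@Q0 runs 1, rem=0, completes. Q0=[P1] Q1=[P2,P4,P5] Q2=[]
t=16-17: P1@Q0 runs 1, rem=7, I/O yield, promote→Q0. Q0=[P1] Q1=[P2,P4,P5] Q2=[]
t=17-18: P1@Q0 runs 1, rem=6, I/O yield, promote→Q0. Q0=[P1] Q1=[P2,P4,P5] Q2=[]
t=18-19: P1@Q0 runs 1, rem=5, I/O yield, promote→Q0. Q0=[P1] Q1=[P2,P4,P5] Q2=[]
t=19-20: P1@Q0 runs 1, rem=4, I/O yield, promote→Q0. Q0=[P1] Q1=[P2,P4,P5] Q2=[]
t=20-21: P1@Q0 runs 1, rem=3, I/O yield, promote→Q0. Q0=[P1] Q1=[P2,P4,P5] Q2=[]
t=21-22: P1@Q0 runs 1, rem=2, I/O yield, promote→Q0. Q0=[P1] Q1=[P2,P4,P5] Q2=[]
t=22-23: P1@Q0 runs 1, rem=1, I/O yield, promote→Q0. Q0=[P1] Q1=[P2,P4,P5] Q2=[]
t=23-24: P1@Q0 runs 1, rem=0, completes. Q0=[] Q1=[P2,P4,P5] Q2=[]
t=24-28: P2@Q1 runs 4, rem=2, quantum used, demote→Q2. Q0=[] Q1=[P4,P5] Q2=[P2]
t=28-32: P4@Q1 runs 4, rem=6, quantum used, demote→Q2. Q0=[] Q1=[P5] Q2=[P2,P4]
t=32-36: P5@Q1 runs 4, rem=4, quantum used, demote→Q2. Q0=[] Q1=[] Q2=[P2,P4,P5]
t=36-38: P2@Q2 runs 2, rem=0, completes. Q0=[] Q1=[] Q2=[P4,P5]
t=38-44: P4@Q2 runs 6, rem=0, completes. Q0=[] Q1=[] Q2=[P5]
t=44-48: P5@Q2 runs 4, rem=0, completes. Q0=[] Q1=[] Q2=[]

Answer: P3,P1,P2,P4,P5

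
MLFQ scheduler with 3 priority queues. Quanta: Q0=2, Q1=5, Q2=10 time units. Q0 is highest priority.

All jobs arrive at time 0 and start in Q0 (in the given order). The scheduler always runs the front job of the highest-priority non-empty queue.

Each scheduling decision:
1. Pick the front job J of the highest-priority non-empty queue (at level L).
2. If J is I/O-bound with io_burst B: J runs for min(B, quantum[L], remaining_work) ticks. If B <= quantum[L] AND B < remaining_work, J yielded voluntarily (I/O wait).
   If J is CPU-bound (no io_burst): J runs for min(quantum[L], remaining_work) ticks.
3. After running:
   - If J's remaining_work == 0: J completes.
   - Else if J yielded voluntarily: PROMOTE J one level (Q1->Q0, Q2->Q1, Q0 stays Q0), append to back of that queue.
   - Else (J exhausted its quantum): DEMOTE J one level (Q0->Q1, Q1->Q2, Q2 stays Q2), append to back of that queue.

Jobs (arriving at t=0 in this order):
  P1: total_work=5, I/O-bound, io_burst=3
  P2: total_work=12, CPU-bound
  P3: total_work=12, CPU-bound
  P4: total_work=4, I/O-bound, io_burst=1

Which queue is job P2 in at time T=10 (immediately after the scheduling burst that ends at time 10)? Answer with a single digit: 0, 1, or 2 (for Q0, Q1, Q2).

Answer: 1

Derivation:
t=0-2: P1@Q0 runs 2, rem=3, quantum used, demote→Q1. Q0=[P2,P3,P4] Q1=[P1] Q2=[]
t=2-4: P2@Q0 runs 2, rem=10, quantum used, demote→Q1. Q0=[P3,P4] Q1=[P1,P2] Q2=[]
t=4-6: P3@Q0 runs 2, rem=10, quantum used, demote→Q1. Q0=[P4] Q1=[P1,P2,P3] Q2=[]
t=6-7: P4@Q0 runs 1, rem=3, I/O yield, promote→Q0. Q0=[P4] Q1=[P1,P2,P3] Q2=[]
t=7-8: P4@Q0 runs 1, rem=2, I/O yield, promote→Q0. Q0=[P4] Q1=[P1,P2,P3] Q2=[]
t=8-9: P4@Q0 runs 1, rem=1, I/O yield, promote→Q0. Q0=[P4] Q1=[P1,P2,P3] Q2=[]
t=9-10: P4@Q0 runs 1, rem=0, completes. Q0=[] Q1=[P1,P2,P3] Q2=[]
t=10-13: P1@Q1 runs 3, rem=0, completes. Q0=[] Q1=[P2,P3] Q2=[]
t=13-18: P2@Q1 runs 5, rem=5, quantum used, demote→Q2. Q0=[] Q1=[P3] Q2=[P2]
t=18-23: P3@Q1 runs 5, rem=5, quantum used, demote→Q2. Q0=[] Q1=[] Q2=[P2,P3]
t=23-28: P2@Q2 runs 5, rem=0, completes. Q0=[] Q1=[] Q2=[P3]
t=28-33: P3@Q2 runs 5, rem=0, completes. Q0=[] Q1=[] Q2=[]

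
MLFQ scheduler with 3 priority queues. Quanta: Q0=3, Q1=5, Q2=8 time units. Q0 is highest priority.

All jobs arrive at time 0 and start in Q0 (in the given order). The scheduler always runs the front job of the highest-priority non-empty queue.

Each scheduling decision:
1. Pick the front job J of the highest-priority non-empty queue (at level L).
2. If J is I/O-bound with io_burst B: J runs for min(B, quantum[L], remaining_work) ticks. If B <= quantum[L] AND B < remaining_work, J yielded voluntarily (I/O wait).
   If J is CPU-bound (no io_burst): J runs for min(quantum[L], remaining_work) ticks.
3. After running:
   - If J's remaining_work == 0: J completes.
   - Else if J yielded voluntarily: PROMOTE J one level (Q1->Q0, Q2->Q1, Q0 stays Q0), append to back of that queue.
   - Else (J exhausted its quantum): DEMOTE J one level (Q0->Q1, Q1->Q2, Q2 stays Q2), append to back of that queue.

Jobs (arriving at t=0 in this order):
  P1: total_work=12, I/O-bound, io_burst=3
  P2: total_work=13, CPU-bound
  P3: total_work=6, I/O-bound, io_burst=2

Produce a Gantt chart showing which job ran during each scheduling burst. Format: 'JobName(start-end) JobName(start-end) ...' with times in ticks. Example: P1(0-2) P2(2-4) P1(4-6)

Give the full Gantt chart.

Answer: P1(0-3) P2(3-6) P3(6-8) P1(8-11) P3(11-13) P1(13-16) P3(16-18) P1(18-21) P2(21-26) P2(26-31)

Derivation:
t=0-3: P1@Q0 runs 3, rem=9, I/O yield, promote→Q0. Q0=[P2,P3,P1] Q1=[] Q2=[]
t=3-6: P2@Q0 runs 3, rem=10, quantum used, demote→Q1. Q0=[P3,P1] Q1=[P2] Q2=[]
t=6-8: P3@Q0 runs 2, rem=4, I/O yield, promote→Q0. Q0=[P1,P3] Q1=[P2] Q2=[]
t=8-11: P1@Q0 runs 3, rem=6, I/O yield, promote→Q0. Q0=[P3,P1] Q1=[P2] Q2=[]
t=11-13: P3@Q0 runs 2, rem=2, I/O yield, promote→Q0. Q0=[P1,P3] Q1=[P2] Q2=[]
t=13-16: P1@Q0 runs 3, rem=3, I/O yield, promote→Q0. Q0=[P3,P1] Q1=[P2] Q2=[]
t=16-18: P3@Q0 runs 2, rem=0, completes. Q0=[P1] Q1=[P2] Q2=[]
t=18-21: P1@Q0 runs 3, rem=0, completes. Q0=[] Q1=[P2] Q2=[]
t=21-26: P2@Q1 runs 5, rem=5, quantum used, demote→Q2. Q0=[] Q1=[] Q2=[P2]
t=26-31: P2@Q2 runs 5, rem=0, completes. Q0=[] Q1=[] Q2=[]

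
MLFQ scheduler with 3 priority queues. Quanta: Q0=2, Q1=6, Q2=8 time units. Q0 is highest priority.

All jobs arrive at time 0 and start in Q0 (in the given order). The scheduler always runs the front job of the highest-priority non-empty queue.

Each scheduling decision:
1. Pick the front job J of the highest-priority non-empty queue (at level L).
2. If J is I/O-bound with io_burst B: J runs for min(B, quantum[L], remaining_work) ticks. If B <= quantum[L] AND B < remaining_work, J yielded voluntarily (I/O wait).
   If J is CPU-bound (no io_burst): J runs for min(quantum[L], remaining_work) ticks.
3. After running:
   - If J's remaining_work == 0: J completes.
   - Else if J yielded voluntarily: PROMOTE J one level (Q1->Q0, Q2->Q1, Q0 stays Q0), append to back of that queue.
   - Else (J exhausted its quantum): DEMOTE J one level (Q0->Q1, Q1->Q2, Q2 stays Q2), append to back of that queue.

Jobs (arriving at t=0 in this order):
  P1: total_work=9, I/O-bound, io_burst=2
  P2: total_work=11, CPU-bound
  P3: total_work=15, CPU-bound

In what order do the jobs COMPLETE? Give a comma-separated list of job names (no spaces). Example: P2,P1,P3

Answer: P1,P2,P3

Derivation:
t=0-2: P1@Q0 runs 2, rem=7, I/O yield, promote→Q0. Q0=[P2,P3,P1] Q1=[] Q2=[]
t=2-4: P2@Q0 runs 2, rem=9, quantum used, demote→Q1. Q0=[P3,P1] Q1=[P2] Q2=[]
t=4-6: P3@Q0 runs 2, rem=13, quantum used, demote→Q1. Q0=[P1] Q1=[P2,P3] Q2=[]
t=6-8: P1@Q0 runs 2, rem=5, I/O yield, promote→Q0. Q0=[P1] Q1=[P2,P3] Q2=[]
t=8-10: P1@Q0 runs 2, rem=3, I/O yield, promote→Q0. Q0=[P1] Q1=[P2,P3] Q2=[]
t=10-12: P1@Q0 runs 2, rem=1, I/O yield, promote→Q0. Q0=[P1] Q1=[P2,P3] Q2=[]
t=12-13: P1@Q0 runs 1, rem=0, completes. Q0=[] Q1=[P2,P3] Q2=[]
t=13-19: P2@Q1 runs 6, rem=3, quantum used, demote→Q2. Q0=[] Q1=[P3] Q2=[P2]
t=19-25: P3@Q1 runs 6, rem=7, quantum used, demote→Q2. Q0=[] Q1=[] Q2=[P2,P3]
t=25-28: P2@Q2 runs 3, rem=0, completes. Q0=[] Q1=[] Q2=[P3]
t=28-35: P3@Q2 runs 7, rem=0, completes. Q0=[] Q1=[] Q2=[]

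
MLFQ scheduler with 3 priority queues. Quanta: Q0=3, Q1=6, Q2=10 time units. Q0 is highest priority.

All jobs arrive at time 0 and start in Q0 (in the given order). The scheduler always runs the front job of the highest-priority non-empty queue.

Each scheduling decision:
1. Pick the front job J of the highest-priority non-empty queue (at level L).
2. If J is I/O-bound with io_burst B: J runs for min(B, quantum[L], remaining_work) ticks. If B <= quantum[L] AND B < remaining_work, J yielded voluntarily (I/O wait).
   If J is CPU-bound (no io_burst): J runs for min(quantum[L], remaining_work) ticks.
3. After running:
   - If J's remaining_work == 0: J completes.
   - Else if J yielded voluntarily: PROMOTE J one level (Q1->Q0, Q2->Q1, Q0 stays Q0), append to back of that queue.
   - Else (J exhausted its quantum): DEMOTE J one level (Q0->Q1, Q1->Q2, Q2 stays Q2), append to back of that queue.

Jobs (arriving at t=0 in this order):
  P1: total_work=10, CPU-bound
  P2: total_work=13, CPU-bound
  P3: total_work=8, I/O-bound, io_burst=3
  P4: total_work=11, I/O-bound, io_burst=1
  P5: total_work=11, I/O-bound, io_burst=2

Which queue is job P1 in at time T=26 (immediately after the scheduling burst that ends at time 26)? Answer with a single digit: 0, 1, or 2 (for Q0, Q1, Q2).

Answer: 1

Derivation:
t=0-3: P1@Q0 runs 3, rem=7, quantum used, demote→Q1. Q0=[P2,P3,P4,P5] Q1=[P1] Q2=[]
t=3-6: P2@Q0 runs 3, rem=10, quantum used, demote→Q1. Q0=[P3,P4,P5] Q1=[P1,P2] Q2=[]
t=6-9: P3@Q0 runs 3, rem=5, I/O yield, promote→Q0. Q0=[P4,P5,P3] Q1=[P1,P2] Q2=[]
t=9-10: P4@Q0 runs 1, rem=10, I/O yield, promote→Q0. Q0=[P5,P3,P4] Q1=[P1,P2] Q2=[]
t=10-12: P5@Q0 runs 2, rem=9, I/O yield, promote→Q0. Q0=[P3,P4,P5] Q1=[P1,P2] Q2=[]
t=12-15: P3@Q0 runs 3, rem=2, I/O yield, promote→Q0. Q0=[P4,P5,P3] Q1=[P1,P2] Q2=[]
t=15-16: P4@Q0 runs 1, rem=9, I/O yield, promote→Q0. Q0=[P5,P3,P4] Q1=[P1,P2] Q2=[]
t=16-18: P5@Q0 runs 2, rem=7, I/O yield, promote→Q0. Q0=[P3,P4,P5] Q1=[P1,P2] Q2=[]
t=18-20: P3@Q0 runs 2, rem=0, completes. Q0=[P4,P5] Q1=[P1,P2] Q2=[]
t=20-21: P4@Q0 runs 1, rem=8, I/O yield, promote→Q0. Q0=[P5,P4] Q1=[P1,P2] Q2=[]
t=21-23: P5@Q0 runs 2, rem=5, I/O yield, promote→Q0. Q0=[P4,P5] Q1=[P1,P2] Q2=[]
t=23-24: P4@Q0 runs 1, rem=7, I/O yield, promote→Q0. Q0=[P5,P4] Q1=[P1,P2] Q2=[]
t=24-26: P5@Q0 runs 2, rem=3, I/O yield, promote→Q0. Q0=[P4,P5] Q1=[P1,P2] Q2=[]
t=26-27: P4@Q0 runs 1, rem=6, I/O yield, promote→Q0. Q0=[P5,P4] Q1=[P1,P2] Q2=[]
t=27-29: P5@Q0 runs 2, rem=1, I/O yield, promote→Q0. Q0=[P4,P5] Q1=[P1,P2] Q2=[]
t=29-30: P4@Q0 runs 1, rem=5, I/O yield, promote→Q0. Q0=[P5,P4] Q1=[P1,P2] Q2=[]
t=30-31: P5@Q0 runs 1, rem=0, completes. Q0=[P4] Q1=[P1,P2] Q2=[]
t=31-32: P4@Q0 runs 1, rem=4, I/O yield, promote→Q0. Q0=[P4] Q1=[P1,P2] Q2=[]
t=32-33: P4@Q0 runs 1, rem=3, I/O yield, promote→Q0. Q0=[P4] Q1=[P1,P2] Q2=[]
t=33-34: P4@Q0 runs 1, rem=2, I/O yield, promote→Q0. Q0=[P4] Q1=[P1,P2] Q2=[]
t=34-35: P4@Q0 runs 1, rem=1, I/O yield, promote→Q0. Q0=[P4] Q1=[P1,P2] Q2=[]
t=35-36: P4@Q0 runs 1, rem=0, completes. Q0=[] Q1=[P1,P2] Q2=[]
t=36-42: P1@Q1 runs 6, rem=1, quantum used, demote→Q2. Q0=[] Q1=[P2] Q2=[P1]
t=42-48: P2@Q1 runs 6, rem=4, quantum used, demote→Q2. Q0=[] Q1=[] Q2=[P1,P2]
t=48-49: P1@Q2 runs 1, rem=0, completes. Q0=[] Q1=[] Q2=[P2]
t=49-53: P2@Q2 runs 4, rem=0, completes. Q0=[] Q1=[] Q2=[]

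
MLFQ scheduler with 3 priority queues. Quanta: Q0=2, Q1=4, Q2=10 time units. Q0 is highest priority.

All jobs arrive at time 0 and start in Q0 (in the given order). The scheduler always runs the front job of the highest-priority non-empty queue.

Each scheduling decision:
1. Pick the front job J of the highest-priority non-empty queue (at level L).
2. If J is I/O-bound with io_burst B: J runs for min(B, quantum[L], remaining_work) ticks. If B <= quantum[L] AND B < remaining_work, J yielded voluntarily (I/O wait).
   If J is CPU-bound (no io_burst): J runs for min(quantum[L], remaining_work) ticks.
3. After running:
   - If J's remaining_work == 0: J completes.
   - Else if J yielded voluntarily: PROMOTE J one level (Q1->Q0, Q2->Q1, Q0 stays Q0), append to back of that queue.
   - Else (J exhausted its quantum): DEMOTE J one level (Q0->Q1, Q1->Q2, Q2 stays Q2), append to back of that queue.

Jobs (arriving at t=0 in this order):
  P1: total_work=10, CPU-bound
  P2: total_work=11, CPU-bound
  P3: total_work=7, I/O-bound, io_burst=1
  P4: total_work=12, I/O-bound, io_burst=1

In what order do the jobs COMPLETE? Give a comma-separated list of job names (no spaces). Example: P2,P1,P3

Answer: P3,P4,P1,P2

Derivation:
t=0-2: P1@Q0 runs 2, rem=8, quantum used, demote→Q1. Q0=[P2,P3,P4] Q1=[P1] Q2=[]
t=2-4: P2@Q0 runs 2, rem=9, quantum used, demote→Q1. Q0=[P3,P4] Q1=[P1,P2] Q2=[]
t=4-5: P3@Q0 runs 1, rem=6, I/O yield, promote→Q0. Q0=[P4,P3] Q1=[P1,P2] Q2=[]
t=5-6: P4@Q0 runs 1, rem=11, I/O yield, promote→Q0. Q0=[P3,P4] Q1=[P1,P2] Q2=[]
t=6-7: P3@Q0 runs 1, rem=5, I/O yield, promote→Q0. Q0=[P4,P3] Q1=[P1,P2] Q2=[]
t=7-8: P4@Q0 runs 1, rem=10, I/O yield, promote→Q0. Q0=[P3,P4] Q1=[P1,P2] Q2=[]
t=8-9: P3@Q0 runs 1, rem=4, I/O yield, promote→Q0. Q0=[P4,P3] Q1=[P1,P2] Q2=[]
t=9-10: P4@Q0 runs 1, rem=9, I/O yield, promote→Q0. Q0=[P3,P4] Q1=[P1,P2] Q2=[]
t=10-11: P3@Q0 runs 1, rem=3, I/O yield, promote→Q0. Q0=[P4,P3] Q1=[P1,P2] Q2=[]
t=11-12: P4@Q0 runs 1, rem=8, I/O yield, promote→Q0. Q0=[P3,P4] Q1=[P1,P2] Q2=[]
t=12-13: P3@Q0 runs 1, rem=2, I/O yield, promote→Q0. Q0=[P4,P3] Q1=[P1,P2] Q2=[]
t=13-14: P4@Q0 runs 1, rem=7, I/O yield, promote→Q0. Q0=[P3,P4] Q1=[P1,P2] Q2=[]
t=14-15: P3@Q0 runs 1, rem=1, I/O yield, promote→Q0. Q0=[P4,P3] Q1=[P1,P2] Q2=[]
t=15-16: P4@Q0 runs 1, rem=6, I/O yield, promote→Q0. Q0=[P3,P4] Q1=[P1,P2] Q2=[]
t=16-17: P3@Q0 runs 1, rem=0, completes. Q0=[P4] Q1=[P1,P2] Q2=[]
t=17-18: P4@Q0 runs 1, rem=5, I/O yield, promote→Q0. Q0=[P4] Q1=[P1,P2] Q2=[]
t=18-19: P4@Q0 runs 1, rem=4, I/O yield, promote→Q0. Q0=[P4] Q1=[P1,P2] Q2=[]
t=19-20: P4@Q0 runs 1, rem=3, I/O yield, promote→Q0. Q0=[P4] Q1=[P1,P2] Q2=[]
t=20-21: P4@Q0 runs 1, rem=2, I/O yield, promote→Q0. Q0=[P4] Q1=[P1,P2] Q2=[]
t=21-22: P4@Q0 runs 1, rem=1, I/O yield, promote→Q0. Q0=[P4] Q1=[P1,P2] Q2=[]
t=22-23: P4@Q0 runs 1, rem=0, completes. Q0=[] Q1=[P1,P2] Q2=[]
t=23-27: P1@Q1 runs 4, rem=4, quantum used, demote→Q2. Q0=[] Q1=[P2] Q2=[P1]
t=27-31: P2@Q1 runs 4, rem=5, quantum used, demote→Q2. Q0=[] Q1=[] Q2=[P1,P2]
t=31-35: P1@Q2 runs 4, rem=0, completes. Q0=[] Q1=[] Q2=[P2]
t=35-40: P2@Q2 runs 5, rem=0, completes. Q0=[] Q1=[] Q2=[]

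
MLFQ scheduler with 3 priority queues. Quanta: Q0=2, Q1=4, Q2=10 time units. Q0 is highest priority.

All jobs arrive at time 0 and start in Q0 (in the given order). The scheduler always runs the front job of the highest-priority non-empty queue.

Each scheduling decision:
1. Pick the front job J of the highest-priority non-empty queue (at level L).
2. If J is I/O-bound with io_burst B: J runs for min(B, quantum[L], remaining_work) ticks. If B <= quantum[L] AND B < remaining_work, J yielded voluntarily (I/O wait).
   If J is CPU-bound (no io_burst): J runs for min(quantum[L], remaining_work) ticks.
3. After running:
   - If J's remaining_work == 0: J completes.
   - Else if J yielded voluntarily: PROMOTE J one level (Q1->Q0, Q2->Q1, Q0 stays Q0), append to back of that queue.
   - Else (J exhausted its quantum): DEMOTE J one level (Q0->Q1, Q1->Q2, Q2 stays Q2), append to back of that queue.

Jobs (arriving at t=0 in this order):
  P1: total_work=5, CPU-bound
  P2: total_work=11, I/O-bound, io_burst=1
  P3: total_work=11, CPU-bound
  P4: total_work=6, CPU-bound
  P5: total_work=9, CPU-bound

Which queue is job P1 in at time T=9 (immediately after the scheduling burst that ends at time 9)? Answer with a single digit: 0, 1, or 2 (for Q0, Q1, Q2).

t=0-2: P1@Q0 runs 2, rem=3, quantum used, demote→Q1. Q0=[P2,P3,P4,P5] Q1=[P1] Q2=[]
t=2-3: P2@Q0 runs 1, rem=10, I/O yield, promote→Q0. Q0=[P3,P4,P5,P2] Q1=[P1] Q2=[]
t=3-5: P3@Q0 runs 2, rem=9, quantum used, demote→Q1. Q0=[P4,P5,P2] Q1=[P1,P3] Q2=[]
t=5-7: P4@Q0 runs 2, rem=4, quantum used, demote→Q1. Q0=[P5,P2] Q1=[P1,P3,P4] Q2=[]
t=7-9: P5@Q0 runs 2, rem=7, quantum used, demote→Q1. Q0=[P2] Q1=[P1,P3,P4,P5] Q2=[]
t=9-10: P2@Q0 runs 1, rem=9, I/O yield, promote→Q0. Q0=[P2] Q1=[P1,P3,P4,P5] Q2=[]
t=10-11: P2@Q0 runs 1, rem=8, I/O yield, promote→Q0. Q0=[P2] Q1=[P1,P3,P4,P5] Q2=[]
t=11-12: P2@Q0 runs 1, rem=7, I/O yield, promote→Q0. Q0=[P2] Q1=[P1,P3,P4,P5] Q2=[]
t=12-13: P2@Q0 runs 1, rem=6, I/O yield, promote→Q0. Q0=[P2] Q1=[P1,P3,P4,P5] Q2=[]
t=13-14: P2@Q0 runs 1, rem=5, I/O yield, promote→Q0. Q0=[P2] Q1=[P1,P3,P4,P5] Q2=[]
t=14-15: P2@Q0 runs 1, rem=4, I/O yield, promote→Q0. Q0=[P2] Q1=[P1,P3,P4,P5] Q2=[]
t=15-16: P2@Q0 runs 1, rem=3, I/O yield, promote→Q0. Q0=[P2] Q1=[P1,P3,P4,P5] Q2=[]
t=16-17: P2@Q0 runs 1, rem=2, I/O yield, promote→Q0. Q0=[P2] Q1=[P1,P3,P4,P5] Q2=[]
t=17-18: P2@Q0 runs 1, rem=1, I/O yield, promote→Q0. Q0=[P2] Q1=[P1,P3,P4,P5] Q2=[]
t=18-19: P2@Q0 runs 1, rem=0, completes. Q0=[] Q1=[P1,P3,P4,P5] Q2=[]
t=19-22: P1@Q1 runs 3, rem=0, completes. Q0=[] Q1=[P3,P4,P5] Q2=[]
t=22-26: P3@Q1 runs 4, rem=5, quantum used, demote→Q2. Q0=[] Q1=[P4,P5] Q2=[P3]
t=26-30: P4@Q1 runs 4, rem=0, completes. Q0=[] Q1=[P5] Q2=[P3]
t=30-34: P5@Q1 runs 4, rem=3, quantum used, demote→Q2. Q0=[] Q1=[] Q2=[P3,P5]
t=34-39: P3@Q2 runs 5, rem=0, completes. Q0=[] Q1=[] Q2=[P5]
t=39-42: P5@Q2 runs 3, rem=0, completes. Q0=[] Q1=[] Q2=[]

Answer: 1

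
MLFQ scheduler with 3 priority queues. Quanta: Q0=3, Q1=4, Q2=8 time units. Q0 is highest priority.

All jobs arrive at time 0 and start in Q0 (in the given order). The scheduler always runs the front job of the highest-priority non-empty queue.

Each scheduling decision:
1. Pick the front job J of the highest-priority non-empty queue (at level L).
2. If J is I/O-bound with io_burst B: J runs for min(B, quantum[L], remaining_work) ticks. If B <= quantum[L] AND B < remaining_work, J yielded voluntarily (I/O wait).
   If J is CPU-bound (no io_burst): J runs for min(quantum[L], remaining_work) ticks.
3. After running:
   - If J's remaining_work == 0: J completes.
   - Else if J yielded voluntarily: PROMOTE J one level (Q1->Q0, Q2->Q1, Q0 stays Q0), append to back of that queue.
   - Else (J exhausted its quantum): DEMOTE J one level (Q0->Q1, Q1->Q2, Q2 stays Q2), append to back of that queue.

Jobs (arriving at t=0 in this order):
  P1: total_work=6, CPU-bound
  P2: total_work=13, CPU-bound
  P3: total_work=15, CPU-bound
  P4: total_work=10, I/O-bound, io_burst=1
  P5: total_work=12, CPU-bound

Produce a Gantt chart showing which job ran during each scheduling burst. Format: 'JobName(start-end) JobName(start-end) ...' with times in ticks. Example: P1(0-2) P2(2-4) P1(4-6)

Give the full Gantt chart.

t=0-3: P1@Q0 runs 3, rem=3, quantum used, demote→Q1. Q0=[P2,P3,P4,P5] Q1=[P1] Q2=[]
t=3-6: P2@Q0 runs 3, rem=10, quantum used, demote→Q1. Q0=[P3,P4,P5] Q1=[P1,P2] Q2=[]
t=6-9: P3@Q0 runs 3, rem=12, quantum used, demote→Q1. Q0=[P4,P5] Q1=[P1,P2,P3] Q2=[]
t=9-10: P4@Q0 runs 1, rem=9, I/O yield, promote→Q0. Q0=[P5,P4] Q1=[P1,P2,P3] Q2=[]
t=10-13: P5@Q0 runs 3, rem=9, quantum used, demote→Q1. Q0=[P4] Q1=[P1,P2,P3,P5] Q2=[]
t=13-14: P4@Q0 runs 1, rem=8, I/O yield, promote→Q0. Q0=[P4] Q1=[P1,P2,P3,P5] Q2=[]
t=14-15: P4@Q0 runs 1, rem=7, I/O yield, promote→Q0. Q0=[P4] Q1=[P1,P2,P3,P5] Q2=[]
t=15-16: P4@Q0 runs 1, rem=6, I/O yield, promote→Q0. Q0=[P4] Q1=[P1,P2,P3,P5] Q2=[]
t=16-17: P4@Q0 runs 1, rem=5, I/O yield, promote→Q0. Q0=[P4] Q1=[P1,P2,P3,P5] Q2=[]
t=17-18: P4@Q0 runs 1, rem=4, I/O yield, promote→Q0. Q0=[P4] Q1=[P1,P2,P3,P5] Q2=[]
t=18-19: P4@Q0 runs 1, rem=3, I/O yield, promote→Q0. Q0=[P4] Q1=[P1,P2,P3,P5] Q2=[]
t=19-20: P4@Q0 runs 1, rem=2, I/O yield, promote→Q0. Q0=[P4] Q1=[P1,P2,P3,P5] Q2=[]
t=20-21: P4@Q0 runs 1, rem=1, I/O yield, promote→Q0. Q0=[P4] Q1=[P1,P2,P3,P5] Q2=[]
t=21-22: P4@Q0 runs 1, rem=0, completes. Q0=[] Q1=[P1,P2,P3,P5] Q2=[]
t=22-25: P1@Q1 runs 3, rem=0, completes. Q0=[] Q1=[P2,P3,P5] Q2=[]
t=25-29: P2@Q1 runs 4, rem=6, quantum used, demote→Q2. Q0=[] Q1=[P3,P5] Q2=[P2]
t=29-33: P3@Q1 runs 4, rem=8, quantum used, demote→Q2. Q0=[] Q1=[P5] Q2=[P2,P3]
t=33-37: P5@Q1 runs 4, rem=5, quantum used, demote→Q2. Q0=[] Q1=[] Q2=[P2,P3,P5]
t=37-43: P2@Q2 runs 6, rem=0, completes. Q0=[] Q1=[] Q2=[P3,P5]
t=43-51: P3@Q2 runs 8, rem=0, completes. Q0=[] Q1=[] Q2=[P5]
t=51-56: P5@Q2 runs 5, rem=0, completes. Q0=[] Q1=[] Q2=[]

Answer: P1(0-3) P2(3-6) P3(6-9) P4(9-10) P5(10-13) P4(13-14) P4(14-15) P4(15-16) P4(16-17) P4(17-18) P4(18-19) P4(19-20) P4(20-21) P4(21-22) P1(22-25) P2(25-29) P3(29-33) P5(33-37) P2(37-43) P3(43-51) P5(51-56)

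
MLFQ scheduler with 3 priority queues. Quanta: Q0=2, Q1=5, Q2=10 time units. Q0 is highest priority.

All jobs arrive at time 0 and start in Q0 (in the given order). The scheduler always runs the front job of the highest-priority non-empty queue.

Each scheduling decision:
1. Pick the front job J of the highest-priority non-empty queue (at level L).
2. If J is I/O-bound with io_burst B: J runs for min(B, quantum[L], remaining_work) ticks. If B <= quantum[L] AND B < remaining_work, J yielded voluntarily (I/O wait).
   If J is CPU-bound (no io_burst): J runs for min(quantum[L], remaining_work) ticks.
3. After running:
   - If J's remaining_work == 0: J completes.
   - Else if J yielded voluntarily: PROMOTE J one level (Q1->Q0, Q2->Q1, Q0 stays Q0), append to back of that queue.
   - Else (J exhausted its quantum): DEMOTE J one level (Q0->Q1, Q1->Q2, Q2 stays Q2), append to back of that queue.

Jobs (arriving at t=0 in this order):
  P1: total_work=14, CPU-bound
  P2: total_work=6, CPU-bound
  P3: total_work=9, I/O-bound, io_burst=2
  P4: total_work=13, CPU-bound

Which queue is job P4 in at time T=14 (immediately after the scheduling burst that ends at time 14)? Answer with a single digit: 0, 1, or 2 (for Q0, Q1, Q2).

Answer: 1

Derivation:
t=0-2: P1@Q0 runs 2, rem=12, quantum used, demote→Q1. Q0=[P2,P3,P4] Q1=[P1] Q2=[]
t=2-4: P2@Q0 runs 2, rem=4, quantum used, demote→Q1. Q0=[P3,P4] Q1=[P1,P2] Q2=[]
t=4-6: P3@Q0 runs 2, rem=7, I/O yield, promote→Q0. Q0=[P4,P3] Q1=[P1,P2] Q2=[]
t=6-8: P4@Q0 runs 2, rem=11, quantum used, demote→Q1. Q0=[P3] Q1=[P1,P2,P4] Q2=[]
t=8-10: P3@Q0 runs 2, rem=5, I/O yield, promote→Q0. Q0=[P3] Q1=[P1,P2,P4] Q2=[]
t=10-12: P3@Q0 runs 2, rem=3, I/O yield, promote→Q0. Q0=[P3] Q1=[P1,P2,P4] Q2=[]
t=12-14: P3@Q0 runs 2, rem=1, I/O yield, promote→Q0. Q0=[P3] Q1=[P1,P2,P4] Q2=[]
t=14-15: P3@Q0 runs 1, rem=0, completes. Q0=[] Q1=[P1,P2,P4] Q2=[]
t=15-20: P1@Q1 runs 5, rem=7, quantum used, demote→Q2. Q0=[] Q1=[P2,P4] Q2=[P1]
t=20-24: P2@Q1 runs 4, rem=0, completes. Q0=[] Q1=[P4] Q2=[P1]
t=24-29: P4@Q1 runs 5, rem=6, quantum used, demote→Q2. Q0=[] Q1=[] Q2=[P1,P4]
t=29-36: P1@Q2 runs 7, rem=0, completes. Q0=[] Q1=[] Q2=[P4]
t=36-42: P4@Q2 runs 6, rem=0, completes. Q0=[] Q1=[] Q2=[]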